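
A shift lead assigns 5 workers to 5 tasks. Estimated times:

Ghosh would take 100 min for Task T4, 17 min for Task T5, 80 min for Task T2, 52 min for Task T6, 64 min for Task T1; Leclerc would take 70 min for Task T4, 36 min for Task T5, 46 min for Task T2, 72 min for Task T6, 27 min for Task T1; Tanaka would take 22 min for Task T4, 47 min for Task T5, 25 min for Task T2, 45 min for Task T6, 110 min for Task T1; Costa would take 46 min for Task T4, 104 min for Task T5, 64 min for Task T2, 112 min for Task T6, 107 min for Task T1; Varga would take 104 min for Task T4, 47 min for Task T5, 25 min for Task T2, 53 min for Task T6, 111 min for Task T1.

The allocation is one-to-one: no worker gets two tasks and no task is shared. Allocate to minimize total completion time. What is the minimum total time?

Minimum total: 160 min

This is the linear assignment problem.
Optimal: Ghosh→Task T5 (17 min), Leclerc→Task T1 (27 min), Tanaka→Task T6 (45 min), Costa→Task T4 (46 min), Varga→Task T2 (25 min) — total 17+27+45+46+25 = 160 min.
Min-entry greedy (repeatedly take the single cheapest remaining cell) gives 203 min, worse by 43.
Next-best assignment: Ghosh→Task T5, Leclerc→Task T1, Tanaka→Task T2, Costa→Task T4, Varga→Task T6 = 168 min.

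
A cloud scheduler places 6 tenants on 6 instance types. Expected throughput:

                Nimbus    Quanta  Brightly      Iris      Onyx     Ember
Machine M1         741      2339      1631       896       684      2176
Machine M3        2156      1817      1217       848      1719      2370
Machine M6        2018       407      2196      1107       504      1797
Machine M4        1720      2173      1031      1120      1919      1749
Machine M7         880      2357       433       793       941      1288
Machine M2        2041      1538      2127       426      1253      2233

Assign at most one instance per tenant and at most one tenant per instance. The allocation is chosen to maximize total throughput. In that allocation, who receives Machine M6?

Iris receives Machine M6.

Optimal: Nimbus→Machine M3 (2156 ops/s), Quanta→Machine M7 (2357 ops/s), Brightly→Machine M2 (2127 ops/s), Iris→Machine M6 (1107 ops/s), Onyx→Machine M4 (1919 ops/s), Ember→Machine M1 (2176 ops/s) — total 2156+2357+2127+1107+1919+2176 = 11842 ops/s.
Max-entry greedy (repeatedly take the single best remaining cell) gives 11779 ops/s, worse by 63.
Iris's own top instance is Machine M4 (1120 ops/s), but forcing Iris→Machine M4 and reassigning the rest optimally gives only 11609 ops/s — worse by 233.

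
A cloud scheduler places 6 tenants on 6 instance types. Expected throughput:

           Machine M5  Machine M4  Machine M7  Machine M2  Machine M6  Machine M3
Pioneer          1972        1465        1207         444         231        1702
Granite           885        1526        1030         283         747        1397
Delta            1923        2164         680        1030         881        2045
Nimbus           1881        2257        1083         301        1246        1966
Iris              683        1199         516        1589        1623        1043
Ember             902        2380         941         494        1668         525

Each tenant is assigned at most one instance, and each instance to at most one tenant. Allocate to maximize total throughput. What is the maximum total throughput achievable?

Max total: 10561 ops/s

Optimal: Pioneer→Machine M5 (1972 ops/s), Granite→Machine M7 (1030 ops/s), Delta→Machine M3 (2045 ops/s), Nimbus→Machine M4 (2257 ops/s), Iris→Machine M2 (1589 ops/s), Ember→Machine M6 (1668 ops/s) — total 1972+1030+2045+2257+1589+1668 = 10561 ops/s.
Row-greedy (each tenant in turn takes its best remaining instance) gives 9319 ops/s, worse by 1242.
Next-best assignment: Pioneer→Machine M5, Granite→Machine M7, Delta→Machine M4, Nimbus→Machine M3, Iris→Machine M2, Ember→Machine M6 = 10389 ops/s.
Swapping Granite↔Ember (Granite→Machine M6 747 ops/s, Ember→Machine M7 941 ops/s) loses 1010.
Every other assignment is strictly worse.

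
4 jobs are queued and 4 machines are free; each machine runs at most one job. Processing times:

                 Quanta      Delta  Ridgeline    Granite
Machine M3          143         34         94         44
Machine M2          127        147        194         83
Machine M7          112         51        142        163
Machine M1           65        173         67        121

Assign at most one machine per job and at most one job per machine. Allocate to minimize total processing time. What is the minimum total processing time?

This is the linear assignment problem.
Optimal: Quanta→Machine M2 (127 min), Delta→Machine M7 (51 min), Ridgeline→Machine M1 (67 min), Granite→Machine M3 (44 min) — total 127+51+67+44 = 289 min.
Row-greedy (each job in turn takes its cheapest remaining machine) gives 324 min, worse by 35.
Swapping Granite↔Delta (Granite→Machine M7 163 min, Delta→Machine M3 34 min) adds 102.

Minimum total: 289 min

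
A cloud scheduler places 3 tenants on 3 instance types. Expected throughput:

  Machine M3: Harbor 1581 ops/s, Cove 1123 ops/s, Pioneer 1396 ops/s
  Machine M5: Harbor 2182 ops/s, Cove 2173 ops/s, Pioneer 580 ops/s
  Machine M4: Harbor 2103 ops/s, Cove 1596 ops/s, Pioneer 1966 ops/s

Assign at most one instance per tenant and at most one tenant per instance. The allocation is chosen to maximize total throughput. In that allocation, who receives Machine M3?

Treat this as an assignment problem: match each tenant to one instance.
Optimal: Harbor→Machine M3 (1581 ops/s), Cove→Machine M5 (2173 ops/s), Pioneer→Machine M4 (1966 ops/s) — total 1581+2173+1966 = 5720 ops/s.
Row-greedy (each tenant in turn takes its best remaining instance) gives 5174 ops/s, worse by 546.
Swapping Pioneer↔Harbor (Pioneer→Machine M3 1396 ops/s, Harbor→Machine M4 2103 ops/s) loses 48.
Every other assignment is strictly worse.
Harbor's own top instance is Machine M5 (2182 ops/s), but forcing Harbor→Machine M5 and reassigning the rest optimally gives only 5271 ops/s — worse by 449.

Harbor receives Machine M3.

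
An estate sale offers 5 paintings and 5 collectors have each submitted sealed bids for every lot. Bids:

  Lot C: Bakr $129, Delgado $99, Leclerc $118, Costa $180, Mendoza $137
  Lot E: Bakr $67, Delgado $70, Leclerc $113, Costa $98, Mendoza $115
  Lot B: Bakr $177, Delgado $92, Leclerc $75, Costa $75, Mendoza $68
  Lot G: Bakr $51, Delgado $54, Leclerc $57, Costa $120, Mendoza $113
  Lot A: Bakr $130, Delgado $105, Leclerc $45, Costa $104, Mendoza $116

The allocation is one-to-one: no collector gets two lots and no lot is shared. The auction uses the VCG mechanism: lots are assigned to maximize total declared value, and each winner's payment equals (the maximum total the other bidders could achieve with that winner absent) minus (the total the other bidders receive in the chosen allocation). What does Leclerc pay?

Leclerc pays $2.

Efficient allocation: Bakr→Lot B ($177), Delgado→Lot A ($105), Leclerc→Lot E ($113), Costa→Lot C ($180), Mendoza→Lot G ($113); total welfare W = $688.
Leclerc receives Lot E at value $113, so the others get W − 113 = $575.
Without Leclerc: best allocation of the remaining 4 bidders over all 5 lots is Bakr→Lot B ($177), Delgado→Lot A ($105), Costa→Lot C ($180), Mendoza→Lot E ($115), total $577.
VCG payment = (others' best without Leclerc) − (others' welfare with Leclerc) = 577 − 575 = $2.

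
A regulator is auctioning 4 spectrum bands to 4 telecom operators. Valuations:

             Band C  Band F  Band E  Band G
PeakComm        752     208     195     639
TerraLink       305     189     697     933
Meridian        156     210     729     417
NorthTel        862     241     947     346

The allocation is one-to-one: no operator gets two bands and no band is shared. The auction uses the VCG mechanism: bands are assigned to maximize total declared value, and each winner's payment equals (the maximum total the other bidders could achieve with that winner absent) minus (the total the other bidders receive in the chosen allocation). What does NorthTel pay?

Efficient allocation: PeakComm→Band C ($752M), TerraLink→Band G ($933M), Meridian→Band F ($210M), NorthTel→Band E ($947M); total welfare W = $2842M.
NorthTel receives Band E at value $947M, so the others get W − 947 = $1895M.
Without NorthTel: best allocation of the remaining 3 bidders over all 4 bands is PeakComm→Band C ($752M), TerraLink→Band G ($933M), Meridian→Band E ($729M), total $2414M.
VCG payment = (others' best without NorthTel) − (others' welfare with NorthTel) = 2414 − 1895 = $519M.

NorthTel pays $519M.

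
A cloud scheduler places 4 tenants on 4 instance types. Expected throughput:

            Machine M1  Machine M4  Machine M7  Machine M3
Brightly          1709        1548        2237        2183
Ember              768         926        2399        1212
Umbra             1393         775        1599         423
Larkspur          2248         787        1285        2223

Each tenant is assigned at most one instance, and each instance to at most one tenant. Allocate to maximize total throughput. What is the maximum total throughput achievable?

Optimal: Brightly→Machine M3 (2183 ops/s), Ember→Machine M7 (2399 ops/s), Umbra→Machine M4 (775 ops/s), Larkspur→Machine M1 (2248 ops/s) — total 2183+2399+775+2248 = 7605 ops/s.
Column-greedy (each instance in turn goes to its best remaining tenant) gives 6618 ops/s, worse by 987.

Max total: 7605 ops/s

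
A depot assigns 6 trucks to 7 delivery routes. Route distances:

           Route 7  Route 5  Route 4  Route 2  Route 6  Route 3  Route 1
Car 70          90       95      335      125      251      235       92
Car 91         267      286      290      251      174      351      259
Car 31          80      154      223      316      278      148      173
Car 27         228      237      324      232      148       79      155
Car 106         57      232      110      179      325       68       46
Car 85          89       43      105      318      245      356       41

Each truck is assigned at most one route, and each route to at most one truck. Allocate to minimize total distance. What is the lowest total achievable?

Optimal: Car 70→Route 2 (125 km), Car 91→Route 6 (174 km), Car 31→Route 7 (80 km), Car 27→Route 3 (79 km), Car 106→Route 1 (46 km), Car 85→Route 5 (43 km) — total 125+174+80+79+46+43 = 547 km.
Row-greedy (each truck in turn takes its cheapest remaining route) gives 720 km, worse by 173.
Next-best assignment: Car 70→Route 1, Car 91→Route 6, Car 31→Route 7, Car 27→Route 3, Car 106→Route 4, Car 85→Route 5 = 578 km.
Checked against all permutations: 547 km is optimal.

Minimum total: 547 km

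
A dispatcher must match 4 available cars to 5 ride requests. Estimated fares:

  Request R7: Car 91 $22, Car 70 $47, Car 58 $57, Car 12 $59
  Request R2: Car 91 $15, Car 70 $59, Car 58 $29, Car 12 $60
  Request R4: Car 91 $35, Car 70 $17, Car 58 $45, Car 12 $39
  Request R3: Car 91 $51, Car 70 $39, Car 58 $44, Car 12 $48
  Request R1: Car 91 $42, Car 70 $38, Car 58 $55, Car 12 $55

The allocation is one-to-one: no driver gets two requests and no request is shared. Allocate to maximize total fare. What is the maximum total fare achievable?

Max total: $224

Optimal: Car 91→Request R3 ($51), Car 70→Request R2 ($59), Car 58→Request R1 ($55), Car 12→Request R7 ($59) — total 51+59+55+59 = $224.
Max-entry greedy (repeatedly take the single best remaining cell) gives $206, worse by 18.
Swapping Car 58↔Car 12 (Car 58→Request R7 $57, Car 12→Request R1 $55) loses 2.
No other one-to-one assignment exceeds $224.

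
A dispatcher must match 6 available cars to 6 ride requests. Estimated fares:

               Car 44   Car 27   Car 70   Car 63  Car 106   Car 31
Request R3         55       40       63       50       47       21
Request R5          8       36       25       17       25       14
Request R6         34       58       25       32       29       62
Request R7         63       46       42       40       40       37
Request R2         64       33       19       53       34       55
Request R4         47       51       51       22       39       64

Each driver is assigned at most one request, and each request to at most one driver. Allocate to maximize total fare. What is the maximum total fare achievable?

Optimal: Car 44→Request R7 ($63), Car 27→Request R6 ($58), Car 70→Request R3 ($63), Car 63→Request R2 ($53), Car 106→Request R5 ($25), Car 31→Request R4 ($64) — total 63+58+63+53+25+64 = $326.
Column-greedy (each request in turn goes to its best remaining driver) gives $316, worse by 10.
Swapping Car 63↔Car 70 (Car 63→Request R3 $50, Car 70→Request R2 $19) loses 47.

Maximum total: $326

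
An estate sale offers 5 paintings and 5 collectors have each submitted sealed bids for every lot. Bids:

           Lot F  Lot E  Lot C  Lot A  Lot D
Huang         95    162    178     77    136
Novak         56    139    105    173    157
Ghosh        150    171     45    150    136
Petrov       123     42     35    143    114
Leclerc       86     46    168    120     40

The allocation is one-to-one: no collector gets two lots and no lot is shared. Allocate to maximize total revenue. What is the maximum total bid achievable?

Optimal: Huang→Lot E ($162), Novak→Lot D ($157), Ghosh→Lot F ($150), Petrov→Lot A ($143), Leclerc→Lot C ($168) — total 162+157+150+143+168 = $780.
Max-entry greedy (repeatedly take the single best remaining cell) gives $685, worse by 95.
Swapping Petrov↔Huang (Petrov→Lot E $42, Huang→Lot A $77) loses 186.

Maximum total: $780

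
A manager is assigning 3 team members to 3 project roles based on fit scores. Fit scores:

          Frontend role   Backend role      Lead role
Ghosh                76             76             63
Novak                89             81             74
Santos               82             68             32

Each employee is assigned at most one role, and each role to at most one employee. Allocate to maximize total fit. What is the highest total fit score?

Optimal: Ghosh→Backend role (76 pts), Novak→Lead role (74 pts), Santos→Frontend role (82 pts) — total 76+74+82 = 232 pts.
Row-greedy (each employee in turn takes its best remaining role) gives 189 pts, worse by 43.
Next-best assignment: Ghosh→Lead role, Novak→Backend role, Santos→Frontend role = 226 pts.
Swapping Ghosh↔Novak (Ghosh→Lead role 63 pts, Novak→Backend role 81 pts) loses 6.

Max total: 232 pts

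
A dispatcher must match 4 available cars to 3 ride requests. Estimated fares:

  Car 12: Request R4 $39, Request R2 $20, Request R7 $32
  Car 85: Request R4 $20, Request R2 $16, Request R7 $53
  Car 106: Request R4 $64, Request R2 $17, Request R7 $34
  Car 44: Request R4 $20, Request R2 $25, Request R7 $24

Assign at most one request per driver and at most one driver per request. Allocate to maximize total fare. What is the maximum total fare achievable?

Optimal: Car 106→Request R4 ($64), Car 44→Request R2 ($25), Car 85→Request R7 ($53) — total 64+25+53 = $142.
Row-greedy (each driver in turn takes its best remaining request) gives $109, worse by 33.
No other one-to-one assignment exceeds $142.

Max total: $142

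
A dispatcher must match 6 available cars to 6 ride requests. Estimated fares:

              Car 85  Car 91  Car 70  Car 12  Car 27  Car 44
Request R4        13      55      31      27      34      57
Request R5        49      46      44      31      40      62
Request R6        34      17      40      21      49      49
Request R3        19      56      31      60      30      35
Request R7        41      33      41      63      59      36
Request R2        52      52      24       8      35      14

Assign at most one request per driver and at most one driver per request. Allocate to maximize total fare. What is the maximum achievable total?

Optimal: Car 85→Request R2 ($52), Car 91→Request R4 ($55), Car 70→Request R6 ($40), Car 12→Request R3 ($60), Car 27→Request R7 ($59), Car 44→Request R5 ($62) — total 52+55+40+60+59+62 = $328.
Row-greedy (each driver in turn takes its best remaining request) gives $321, worse by 7.
Next-best assignment: Car 85→Request R2, Car 91→Request R3, Car 70→Request R5, Car 12→Request R7, Car 27→Request R6, Car 44→Request R4 = $321.
No other one-to-one assignment exceeds $328.

Maximum total: $328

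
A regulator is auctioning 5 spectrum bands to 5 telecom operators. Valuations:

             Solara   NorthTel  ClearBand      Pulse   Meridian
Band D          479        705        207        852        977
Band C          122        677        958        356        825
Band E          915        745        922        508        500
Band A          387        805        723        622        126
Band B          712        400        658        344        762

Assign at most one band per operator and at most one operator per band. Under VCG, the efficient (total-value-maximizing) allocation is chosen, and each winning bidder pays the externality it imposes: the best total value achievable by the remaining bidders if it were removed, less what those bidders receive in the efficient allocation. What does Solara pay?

Solara pays $27M.

Efficient allocation: Solara→Band E ($915M), NorthTel→Band A ($805M), ClearBand→Band C ($958M), Pulse→Band D ($852M), Meridian→Band B ($762M); total welfare W = $4292M.
Solara receives Band E at value $915M, so the others get W − 915 = $3377M.
Without Solara: best allocation of the remaining 4 bidders over all 5 bands is NorthTel→Band A ($805M), ClearBand→Band E ($922M), Pulse→Band D ($852M), Meridian→Band C ($825M), total $3404M.
VCG payment = (others' best without Solara) − (others' welfare with Solara) = 3404 − 3377 = $27M.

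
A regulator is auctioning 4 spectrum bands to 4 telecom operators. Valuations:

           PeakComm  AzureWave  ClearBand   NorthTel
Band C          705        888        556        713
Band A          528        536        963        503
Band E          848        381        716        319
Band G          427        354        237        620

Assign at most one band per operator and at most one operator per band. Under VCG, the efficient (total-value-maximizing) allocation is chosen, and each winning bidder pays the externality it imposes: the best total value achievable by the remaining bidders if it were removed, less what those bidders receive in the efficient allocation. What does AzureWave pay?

AzureWave pays $93M.

Efficient allocation: PeakComm→Band E ($848M), AzureWave→Band C ($888M), ClearBand→Band A ($963M), NorthTel→Band G ($620M); total welfare W = $3319M.
AzureWave receives Band C at value $888M, so the others get W − 888 = $2431M.
Without AzureWave: best allocation of the remaining 3 bidders over all 4 bands is PeakComm→Band E ($848M), ClearBand→Band A ($963M), NorthTel→Band C ($713M), total $2524M.
VCG payment = (others' best without AzureWave) − (others' welfare with AzureWave) = 2524 − 2431 = $93M.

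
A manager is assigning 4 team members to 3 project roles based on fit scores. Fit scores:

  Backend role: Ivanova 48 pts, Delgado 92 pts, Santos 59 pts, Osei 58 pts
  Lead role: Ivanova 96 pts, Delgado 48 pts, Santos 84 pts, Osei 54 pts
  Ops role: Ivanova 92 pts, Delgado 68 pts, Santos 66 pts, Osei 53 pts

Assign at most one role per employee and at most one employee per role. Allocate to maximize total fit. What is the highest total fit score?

Max total: 268 pts

Optimal: Delgado→Backend role (92 pts), Santos→Lead role (84 pts), Ivanova→Ops role (92 pts) — total 92+84+92 = 268 pts.
Row-greedy (each employee in turn takes its best remaining role) gives 254 pts, worse by 14.
Every other assignment is strictly worse.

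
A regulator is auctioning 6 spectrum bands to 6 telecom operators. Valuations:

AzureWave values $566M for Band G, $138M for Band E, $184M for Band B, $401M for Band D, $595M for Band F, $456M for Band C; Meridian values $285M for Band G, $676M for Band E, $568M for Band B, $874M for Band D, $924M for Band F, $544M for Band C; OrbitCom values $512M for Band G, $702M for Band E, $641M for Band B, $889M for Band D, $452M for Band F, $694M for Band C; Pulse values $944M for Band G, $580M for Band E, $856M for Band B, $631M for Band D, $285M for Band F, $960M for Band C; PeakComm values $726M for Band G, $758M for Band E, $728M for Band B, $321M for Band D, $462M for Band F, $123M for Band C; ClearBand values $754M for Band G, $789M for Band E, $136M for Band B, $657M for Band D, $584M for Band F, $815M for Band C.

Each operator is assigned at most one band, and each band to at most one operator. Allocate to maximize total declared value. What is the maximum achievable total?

Optimal: AzureWave→Band G ($566M), Meridian→Band F ($924M), OrbitCom→Band D ($889M), Pulse→Band C ($960M), PeakComm→Band B ($728M), ClearBand→Band E ($789M) — total 566+924+889+960+728+789 = $4856M.
Row-greedy (each operator in turn takes its best remaining band) gives $4613M, worse by 243.

Max total: $4856M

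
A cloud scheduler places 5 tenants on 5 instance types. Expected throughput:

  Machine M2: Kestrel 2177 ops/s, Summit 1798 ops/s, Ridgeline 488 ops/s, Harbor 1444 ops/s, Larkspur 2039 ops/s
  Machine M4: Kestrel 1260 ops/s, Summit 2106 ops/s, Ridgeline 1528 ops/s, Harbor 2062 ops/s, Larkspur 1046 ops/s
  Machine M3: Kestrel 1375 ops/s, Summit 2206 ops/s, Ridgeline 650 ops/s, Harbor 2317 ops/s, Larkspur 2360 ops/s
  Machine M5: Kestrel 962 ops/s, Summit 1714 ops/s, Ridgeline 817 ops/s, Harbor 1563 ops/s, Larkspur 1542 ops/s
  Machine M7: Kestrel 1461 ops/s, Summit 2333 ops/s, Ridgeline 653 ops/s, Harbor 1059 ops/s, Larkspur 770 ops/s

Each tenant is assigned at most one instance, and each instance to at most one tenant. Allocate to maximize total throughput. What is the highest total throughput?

Max total: 9961 ops/s

This is a one-to-one assignment (maximum-weight bipartite matching).
Optimal: Kestrel→Machine M2 (2177 ops/s), Summit→Machine M7 (2333 ops/s), Ridgeline→Machine M4 (1528 ops/s), Harbor→Machine M5 (1563 ops/s), Larkspur→Machine M3 (2360 ops/s) — total 2177+2333+1528+1563+2360 = 9961 ops/s.
Max-entry greedy (repeatedly take the single best remaining cell) gives 9749 ops/s, worse by 212.
Next-best assignment: Kestrel→Machine M2, Summit→Machine M7, Ridgeline→Machine M4, Harbor→Machine M3, Larkspur→Machine M5 = 9897 ops/s.
Every other assignment is strictly worse.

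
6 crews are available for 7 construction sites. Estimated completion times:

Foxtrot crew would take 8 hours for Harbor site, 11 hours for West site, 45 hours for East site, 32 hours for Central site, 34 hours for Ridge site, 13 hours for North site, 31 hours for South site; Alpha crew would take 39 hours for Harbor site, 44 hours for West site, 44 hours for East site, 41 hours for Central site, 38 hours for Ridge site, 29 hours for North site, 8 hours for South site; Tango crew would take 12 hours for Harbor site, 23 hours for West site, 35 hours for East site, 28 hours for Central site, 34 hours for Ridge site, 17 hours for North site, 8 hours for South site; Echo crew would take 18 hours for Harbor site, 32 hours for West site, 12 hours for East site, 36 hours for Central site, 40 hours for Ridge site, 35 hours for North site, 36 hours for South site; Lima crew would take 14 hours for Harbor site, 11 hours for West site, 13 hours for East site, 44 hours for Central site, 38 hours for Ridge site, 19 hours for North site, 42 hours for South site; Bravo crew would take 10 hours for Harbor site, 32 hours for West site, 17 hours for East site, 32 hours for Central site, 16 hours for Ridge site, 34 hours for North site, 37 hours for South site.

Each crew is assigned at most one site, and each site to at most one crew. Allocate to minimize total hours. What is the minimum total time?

Optimal: Foxtrot crew→Harbor site (8 hours), Alpha crew→South site (8 hours), Tango crew→North site (17 hours), Echo crew→East site (12 hours), Lima crew→West site (11 hours), Bravo crew→Ridge site (16 hours) — total 8+8+17+12+11+16 = 72 hours.
Column-greedy (each site in turn goes to its cheapest remaining crew) gives 104 hours, worse by 32.

Minimum total: 72 hours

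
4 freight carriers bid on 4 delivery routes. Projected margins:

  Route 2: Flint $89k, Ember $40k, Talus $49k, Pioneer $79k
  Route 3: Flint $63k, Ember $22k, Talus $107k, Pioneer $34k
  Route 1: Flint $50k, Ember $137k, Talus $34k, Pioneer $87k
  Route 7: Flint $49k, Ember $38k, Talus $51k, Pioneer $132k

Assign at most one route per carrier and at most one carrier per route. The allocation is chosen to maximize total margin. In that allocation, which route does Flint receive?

Flint receives Route 2.

Optimal: Flint→Route 2 ($89k), Ember→Route 1 ($137k), Talus→Route 3 ($107k), Pioneer→Route 7 ($132k) — total 89+137+107+132 = $465k.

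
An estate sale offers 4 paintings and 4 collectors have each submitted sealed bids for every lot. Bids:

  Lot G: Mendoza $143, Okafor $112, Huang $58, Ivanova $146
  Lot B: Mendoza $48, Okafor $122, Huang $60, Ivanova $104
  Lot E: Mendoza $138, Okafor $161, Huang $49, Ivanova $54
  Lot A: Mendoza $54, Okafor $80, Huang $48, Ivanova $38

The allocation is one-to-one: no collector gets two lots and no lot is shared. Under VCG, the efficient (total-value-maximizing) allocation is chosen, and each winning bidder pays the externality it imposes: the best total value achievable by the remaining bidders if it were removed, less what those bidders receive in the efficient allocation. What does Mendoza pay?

Efficient allocation: Mendoza→Lot G ($143), Okafor→Lot E ($161), Huang→Lot A ($48), Ivanova→Lot B ($104); total welfare W = $456.
Mendoza receives Lot G at value $143, so the others get W − 143 = $313.
Without Mendoza: best allocation of the remaining 3 bidders over all 4 lots is Okafor→Lot E ($161), Huang→Lot B ($60), Ivanova→Lot G ($146), total $367.
VCG payment = (others' best without Mendoza) − (others' welfare with Mendoza) = 367 − 313 = $54.

Mendoza pays $54.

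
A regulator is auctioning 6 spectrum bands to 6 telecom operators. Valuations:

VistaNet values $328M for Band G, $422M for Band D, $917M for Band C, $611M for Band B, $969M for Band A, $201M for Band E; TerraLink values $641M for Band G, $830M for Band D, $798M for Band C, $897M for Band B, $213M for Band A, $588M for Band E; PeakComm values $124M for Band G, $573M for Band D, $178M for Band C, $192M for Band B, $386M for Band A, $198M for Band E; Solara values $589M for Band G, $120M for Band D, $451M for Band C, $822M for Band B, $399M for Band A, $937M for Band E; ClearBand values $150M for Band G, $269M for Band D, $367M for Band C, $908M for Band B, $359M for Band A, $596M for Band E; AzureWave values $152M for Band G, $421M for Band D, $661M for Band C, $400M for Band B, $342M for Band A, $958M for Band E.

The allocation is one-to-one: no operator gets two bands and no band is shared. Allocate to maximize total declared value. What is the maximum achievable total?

This is a one-to-one assignment (maximum-weight bipartite matching).
Optimal: VistaNet→Band A ($969M), TerraLink→Band C ($798M), PeakComm→Band D ($573M), Solara→Band G ($589M), ClearBand→Band B ($908M), AzureWave→Band E ($958M) — total 969+798+573+589+908+958 = $4795M.
Row-greedy (each operator in turn takes its best remaining band) gives $3895M, worse by 900.
Next-best assignment: VistaNet→Band A, TerraLink→Band G, PeakComm→Band D, Solara→Band E, ClearBand→Band B, AzureWave→Band C = $4689M.
Swapping ClearBand↔Solara (ClearBand→Band G $150M, Solara→Band B $822M) loses 525.
Every other assignment is strictly worse.

Maximum total: $4795M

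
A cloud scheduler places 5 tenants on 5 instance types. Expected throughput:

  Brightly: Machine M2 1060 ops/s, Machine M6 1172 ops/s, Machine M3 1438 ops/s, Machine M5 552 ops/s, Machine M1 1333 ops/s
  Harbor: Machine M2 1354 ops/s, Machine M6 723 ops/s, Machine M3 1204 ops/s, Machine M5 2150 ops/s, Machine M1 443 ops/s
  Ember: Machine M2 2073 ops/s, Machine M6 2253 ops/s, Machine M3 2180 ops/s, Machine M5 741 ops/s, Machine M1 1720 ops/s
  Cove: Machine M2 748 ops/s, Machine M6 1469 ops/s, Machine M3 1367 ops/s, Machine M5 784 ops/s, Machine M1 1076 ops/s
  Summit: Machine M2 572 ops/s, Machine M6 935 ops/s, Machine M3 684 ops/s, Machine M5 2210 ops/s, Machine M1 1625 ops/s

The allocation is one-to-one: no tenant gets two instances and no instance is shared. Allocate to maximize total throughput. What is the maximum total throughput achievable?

Maximum total: 8755 ops/s

Optimal: Brightly→Machine M3 (1438 ops/s), Harbor→Machine M5 (2150 ops/s), Ember→Machine M2 (2073 ops/s), Cove→Machine M6 (1469 ops/s), Summit→Machine M1 (1625 ops/s) — total 1438+2150+2073+1469+1625 = 8755 ops/s.
Swapping Brightly↔Cove (Brightly→Machine M6 1172 ops/s, Cove→Machine M3 1367 ops/s) loses 368.
Every other assignment is strictly worse.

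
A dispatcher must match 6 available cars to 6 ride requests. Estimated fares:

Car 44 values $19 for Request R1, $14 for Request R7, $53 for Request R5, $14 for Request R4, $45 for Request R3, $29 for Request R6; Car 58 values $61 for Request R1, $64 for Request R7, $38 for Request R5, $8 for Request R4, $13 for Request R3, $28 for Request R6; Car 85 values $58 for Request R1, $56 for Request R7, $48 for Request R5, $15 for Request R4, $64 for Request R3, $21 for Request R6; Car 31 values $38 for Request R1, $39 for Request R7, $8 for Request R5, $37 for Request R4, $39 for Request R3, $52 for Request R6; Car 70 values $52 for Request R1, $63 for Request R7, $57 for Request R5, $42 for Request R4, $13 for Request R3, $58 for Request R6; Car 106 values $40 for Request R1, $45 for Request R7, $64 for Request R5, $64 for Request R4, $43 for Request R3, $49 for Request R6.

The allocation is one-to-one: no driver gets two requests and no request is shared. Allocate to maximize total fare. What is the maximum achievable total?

Maximum total: $357

This is the linear assignment problem.
Optimal: Car 44→Request R5 ($53), Car 58→Request R1 ($61), Car 85→Request R3 ($64), Car 31→Request R6 ($52), Car 70→Request R7 ($63), Car 106→Request R4 ($64) — total 53+61+64+52+63+64 = $357.
Swapping Car 31↔Car 85 (Car 31→Request R3 $39, Car 85→Request R6 $21) loses 56.
No other one-to-one assignment exceeds $357.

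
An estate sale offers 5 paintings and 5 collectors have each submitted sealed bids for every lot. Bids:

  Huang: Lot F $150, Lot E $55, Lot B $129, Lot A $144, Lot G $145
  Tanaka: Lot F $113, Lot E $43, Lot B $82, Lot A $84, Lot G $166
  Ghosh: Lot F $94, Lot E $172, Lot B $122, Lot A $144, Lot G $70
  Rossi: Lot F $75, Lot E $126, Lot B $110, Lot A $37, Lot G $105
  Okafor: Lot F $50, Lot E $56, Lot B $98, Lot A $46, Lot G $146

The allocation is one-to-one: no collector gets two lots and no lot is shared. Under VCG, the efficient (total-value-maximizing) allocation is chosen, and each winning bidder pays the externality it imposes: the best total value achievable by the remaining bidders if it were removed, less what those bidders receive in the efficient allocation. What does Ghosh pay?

Efficient allocation: Huang→Lot A ($144), Tanaka→Lot F ($113), Ghosh→Lot E ($172), Rossi→Lot B ($110), Okafor→Lot G ($146); total welfare W = $685.
Ghosh receives Lot E at value $172, so the others get W − 172 = $513.
Without Ghosh: best allocation of the remaining 4 bidders over all 5 lots is Huang→Lot F ($150), Tanaka→Lot G ($166), Rossi→Lot E ($126), Okafor→Lot B ($98), total $540.
VCG payment = (others' best without Ghosh) − (others' welfare with Ghosh) = 540 − 513 = $27.

Ghosh pays $27.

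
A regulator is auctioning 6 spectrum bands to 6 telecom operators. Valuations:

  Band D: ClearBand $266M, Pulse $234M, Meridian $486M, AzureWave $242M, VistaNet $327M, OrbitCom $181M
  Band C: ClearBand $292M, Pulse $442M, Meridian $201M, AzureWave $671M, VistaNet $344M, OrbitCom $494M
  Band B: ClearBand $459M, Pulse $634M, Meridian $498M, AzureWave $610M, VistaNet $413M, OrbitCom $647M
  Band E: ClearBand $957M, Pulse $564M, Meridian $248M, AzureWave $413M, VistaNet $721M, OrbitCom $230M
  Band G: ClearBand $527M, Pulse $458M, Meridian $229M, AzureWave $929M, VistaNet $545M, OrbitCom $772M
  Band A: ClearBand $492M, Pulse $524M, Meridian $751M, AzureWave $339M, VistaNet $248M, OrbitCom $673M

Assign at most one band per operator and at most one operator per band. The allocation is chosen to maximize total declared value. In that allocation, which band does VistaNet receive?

VistaNet receives Band D.

Optimal: ClearBand→Band E ($957M), Pulse→Band B ($634M), Meridian→Band A ($751M), AzureWave→Band C ($671M), VistaNet→Band D ($327M), OrbitCom→Band G ($772M) — total 957+634+751+671+327+772 = $4112M.
Row-greedy (each operator in turn takes its best remaining band) gives $3796M, worse by 316.
Swapping ClearBand↔VistaNet (ClearBand→Band D $266M, VistaNet→Band E $721M) loses 297.
VistaNet's own top band is Band E ($721M), but forcing VistaNet→Band E and reassigning the rest optimally gives only $3815M — worse by 297.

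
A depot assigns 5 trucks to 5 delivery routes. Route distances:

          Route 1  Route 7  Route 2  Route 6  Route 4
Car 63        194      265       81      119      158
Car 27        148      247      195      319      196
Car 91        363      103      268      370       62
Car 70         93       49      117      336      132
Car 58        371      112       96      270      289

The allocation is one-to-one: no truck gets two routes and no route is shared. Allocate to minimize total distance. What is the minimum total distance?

Min total: 474 km

Optimal: Car 63→Route 6 (119 km), Car 27→Route 1 (148 km), Car 91→Route 4 (62 km), Car 70→Route 7 (49 km), Car 58→Route 2 (96 km) — total 119+148+62+49+96 = 474 km.
Next-best assignment: Car 63→Route 6, Car 27→Route 1, Car 91→Route 4, Car 70→Route 2, Car 58→Route 7 = 558 km.
Swapping Car 91↔Car 63 (Car 91→Route 6 370 km, Car 63→Route 4 158 km) adds 347.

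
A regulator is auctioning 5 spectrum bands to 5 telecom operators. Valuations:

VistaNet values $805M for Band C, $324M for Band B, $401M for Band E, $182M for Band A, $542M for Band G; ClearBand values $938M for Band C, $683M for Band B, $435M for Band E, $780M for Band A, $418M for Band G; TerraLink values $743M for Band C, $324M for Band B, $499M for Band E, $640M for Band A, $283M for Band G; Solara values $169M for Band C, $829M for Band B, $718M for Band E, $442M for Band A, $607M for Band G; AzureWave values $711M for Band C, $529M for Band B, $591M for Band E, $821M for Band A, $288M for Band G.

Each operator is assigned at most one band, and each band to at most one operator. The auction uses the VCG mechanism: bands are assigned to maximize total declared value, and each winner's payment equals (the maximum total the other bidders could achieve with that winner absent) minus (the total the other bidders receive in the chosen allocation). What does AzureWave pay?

AzureWave pays $141M.

Efficient allocation: VistaNet→Band G ($542M), ClearBand→Band C ($938M), TerraLink→Band E ($499M), Solara→Band B ($829M), AzureWave→Band A ($821M); total welfare W = $3629M.
AzureWave receives Band A at value $821M, so the others get W − 821 = $2808M.
Without AzureWave: best allocation of the remaining 4 bidders over all 5 bands is VistaNet→Band G ($542M), ClearBand→Band C ($938M), TerraLink→Band A ($640M), Solara→Band B ($829M), total $2949M.
VCG payment = (others' best without AzureWave) − (others' welfare with AzureWave) = 2949 − 2808 = $141M.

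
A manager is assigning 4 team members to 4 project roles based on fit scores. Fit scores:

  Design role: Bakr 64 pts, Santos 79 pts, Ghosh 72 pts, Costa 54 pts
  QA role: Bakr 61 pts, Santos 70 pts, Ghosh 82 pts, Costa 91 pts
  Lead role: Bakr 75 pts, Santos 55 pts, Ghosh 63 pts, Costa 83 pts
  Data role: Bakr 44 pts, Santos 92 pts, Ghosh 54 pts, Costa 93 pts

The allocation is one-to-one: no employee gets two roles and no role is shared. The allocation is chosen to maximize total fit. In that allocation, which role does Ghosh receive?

Treat this as an assignment problem: match each employee to one role.
Optimal: Bakr→Lead role (75 pts), Santos→Data role (92 pts), Ghosh→Design role (72 pts), Costa→QA role (91 pts) — total 75+92+72+91 = 330 pts.
Column-greedy (each role in turn goes to its best remaining employee) gives 299 pts, worse by 31.
Every other assignment is strictly worse.
Ghosh's own top role is QA role (82 pts), but forcing Ghosh→QA role and reassigning the rest optimally gives only 329 pts — worse by 1.

Ghosh receives Design role.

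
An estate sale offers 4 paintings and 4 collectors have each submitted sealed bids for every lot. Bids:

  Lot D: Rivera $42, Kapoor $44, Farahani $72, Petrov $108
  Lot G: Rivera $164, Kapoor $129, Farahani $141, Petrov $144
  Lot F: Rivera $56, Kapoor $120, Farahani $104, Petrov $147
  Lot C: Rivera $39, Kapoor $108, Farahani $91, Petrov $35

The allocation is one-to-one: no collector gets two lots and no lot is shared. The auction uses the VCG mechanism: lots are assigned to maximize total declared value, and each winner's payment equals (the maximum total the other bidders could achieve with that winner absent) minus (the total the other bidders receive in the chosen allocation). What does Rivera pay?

Efficient allocation: Rivera→Lot G ($164), Kapoor→Lot C ($108), Farahani→Lot D ($72), Petrov→Lot F ($147); total welfare W = $491.
Rivera receives Lot G at value $164, so the others get W − 164 = $327.
Without Rivera: best allocation of the remaining 3 bidders over all 4 lots is Kapoor→Lot C ($108), Farahani→Lot G ($141), Petrov→Lot F ($147), total $396.
VCG payment = (others' best without Rivera) − (others' welfare with Rivera) = 396 − 327 = $69.

Rivera pays $69.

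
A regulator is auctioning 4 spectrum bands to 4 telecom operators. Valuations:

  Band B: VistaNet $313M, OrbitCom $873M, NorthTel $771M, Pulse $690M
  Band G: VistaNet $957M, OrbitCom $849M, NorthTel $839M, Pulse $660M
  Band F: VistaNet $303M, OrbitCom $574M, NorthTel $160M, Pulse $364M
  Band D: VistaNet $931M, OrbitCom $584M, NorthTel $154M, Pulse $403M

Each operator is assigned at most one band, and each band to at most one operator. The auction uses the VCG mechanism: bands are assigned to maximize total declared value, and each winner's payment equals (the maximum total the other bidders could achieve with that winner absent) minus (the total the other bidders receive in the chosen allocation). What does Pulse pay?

Efficient allocation: VistaNet→Band D ($931M), OrbitCom→Band F ($574M), NorthTel→Band G ($839M), Pulse→Band B ($690M); total welfare W = $3034M.
Pulse receives Band B at value $690M, so the others get W − 690 = $2344M.
Without Pulse: best allocation of the remaining 3 bidders over all 4 bands is VistaNet→Band D ($931M), OrbitCom→Band B ($873M), NorthTel→Band G ($839M), total $2643M.
VCG payment = (others' best without Pulse) − (others' welfare with Pulse) = 2643 − 2344 = $299M.

Pulse pays $299M.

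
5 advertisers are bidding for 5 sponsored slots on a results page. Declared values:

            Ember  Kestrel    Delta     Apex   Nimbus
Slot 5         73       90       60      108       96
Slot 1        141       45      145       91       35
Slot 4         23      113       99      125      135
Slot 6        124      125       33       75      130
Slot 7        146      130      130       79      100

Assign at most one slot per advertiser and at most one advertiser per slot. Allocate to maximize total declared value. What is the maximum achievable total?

Optimal: Ember→Slot 7 ($146), Kestrel→Slot 6 ($125), Delta→Slot 1 ($145), Apex→Slot 5 ($108), Nimbus→Slot 4 ($135) — total 146+125+145+108+135 = $659.
Row-greedy (each advertiser in turn takes its best remaining slot) gives $637, worse by 22.
Next-best assignment: Ember→Slot 6, Kestrel→Slot 7, Delta→Slot 1, Apex→Slot 5, Nimbus→Slot 4 = $642.

Maximum total: $659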